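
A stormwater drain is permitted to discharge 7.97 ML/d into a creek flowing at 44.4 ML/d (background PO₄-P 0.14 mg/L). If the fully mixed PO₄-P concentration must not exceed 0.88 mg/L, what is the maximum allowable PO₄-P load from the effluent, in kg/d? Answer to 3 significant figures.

39.9 kg/d

Mass balance at the limit: 44.40·0.1400 + 7.970·Cₑ = 52.37·0.88 → Cₑ = 5.002 mg/L.
7.970 ML/d = 0.09225 m³/s. Load = 0.09225 m³/s × 5.002 g/m³ × 86 400 s/d = 39.87 kg/d.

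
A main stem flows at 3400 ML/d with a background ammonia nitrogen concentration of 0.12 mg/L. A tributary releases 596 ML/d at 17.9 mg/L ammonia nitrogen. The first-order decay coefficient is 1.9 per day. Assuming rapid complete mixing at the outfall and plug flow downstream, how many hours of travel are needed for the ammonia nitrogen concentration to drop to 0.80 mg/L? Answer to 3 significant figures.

Flow-weighted average: C = (3400·0.1200 + 596.0·17.90) / 3996 = 11080/3996 = 2.772 mg/L.
2.772·exp(−k·t) = 0.80 → t = ln(2.772/0.80)/k = 56510 s = 15.70 h.

15.7 h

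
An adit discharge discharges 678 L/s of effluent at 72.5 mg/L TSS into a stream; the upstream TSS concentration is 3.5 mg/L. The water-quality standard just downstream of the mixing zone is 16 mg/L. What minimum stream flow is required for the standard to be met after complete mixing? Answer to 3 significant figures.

3060 L/s

Set C_mix = 16: (Q·3.500 + 678.0·72.50) / (Q + 678.0) = 16
→ Q = 678.0·(72.50 − 16)/(16 − 3.500) = 3065 L/s.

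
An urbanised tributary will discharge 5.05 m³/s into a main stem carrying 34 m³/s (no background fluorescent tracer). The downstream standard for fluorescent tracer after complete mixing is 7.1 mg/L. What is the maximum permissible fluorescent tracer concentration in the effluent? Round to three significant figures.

At the limit, (Qr·Cr + Qe·Cₑ)/(Qr + Qe) = 7.1:
Cₑ = (39.05·7.1 − 34.00·0) / 5.050 = 54.90 mg/L.

54.9 mg/L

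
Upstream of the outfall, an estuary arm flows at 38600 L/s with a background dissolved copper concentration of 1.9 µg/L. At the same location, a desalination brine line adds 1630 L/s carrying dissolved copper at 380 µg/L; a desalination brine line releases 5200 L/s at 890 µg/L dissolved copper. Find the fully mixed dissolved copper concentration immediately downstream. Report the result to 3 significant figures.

117 µg/L

Mass balance: C = (38600·1.900 + 1630·380.0 + 5200·890.0) / 45430 = 5321000/45430 = 117.1 µg/L.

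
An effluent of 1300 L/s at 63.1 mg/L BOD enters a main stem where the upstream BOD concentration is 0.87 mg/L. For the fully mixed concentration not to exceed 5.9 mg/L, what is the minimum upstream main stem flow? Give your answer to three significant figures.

14800 L/s

Set C_mix = 5.9: (Q·0.8700 + 1300·63.10) / (Q + 1300) = 5.9
→ Q = 1300·(63.10 − 5.9)/(5.9 − 0.8700) = 14780 L/s.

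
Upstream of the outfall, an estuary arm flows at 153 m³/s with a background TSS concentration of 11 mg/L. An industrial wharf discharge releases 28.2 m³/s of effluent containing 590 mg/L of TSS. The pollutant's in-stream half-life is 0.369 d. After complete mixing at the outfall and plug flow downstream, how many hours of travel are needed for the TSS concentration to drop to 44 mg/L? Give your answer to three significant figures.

10.6 h

Mixed concentration C = ΣQC/ΣQ = (153.0·11.00 + 28.20·590.0) / 181.2 = 18320/181.2 = 101.1 mg/L.
Half-life 0.369 d → k = ln 2 / 0.369 = 1.878 d⁻¹.
101.1·exp(−k·t) = 44 → t = ln(101.1/44)/k = 38270 s = 10.63 h.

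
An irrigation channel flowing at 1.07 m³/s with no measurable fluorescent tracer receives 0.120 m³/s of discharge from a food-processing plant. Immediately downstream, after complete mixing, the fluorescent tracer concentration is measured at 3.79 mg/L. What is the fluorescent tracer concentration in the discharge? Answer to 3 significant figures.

Mass balance: 1.070·0 + 0.1200·Cₑ = 1.190·3.790
→ Cₑ = (1.190·3.790 − 1.070·0) / 0.1200 = 37.58 mg/L.

37.6 mg/L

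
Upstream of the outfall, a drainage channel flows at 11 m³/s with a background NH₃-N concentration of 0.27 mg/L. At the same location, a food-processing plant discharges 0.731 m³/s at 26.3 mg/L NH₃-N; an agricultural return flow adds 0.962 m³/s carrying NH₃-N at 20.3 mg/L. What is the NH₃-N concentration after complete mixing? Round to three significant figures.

3.29 mg/L

Conservation of mass: C = (11.00·0.2700 + 0.7310·26.30 + 0.9620·20.30) / 12.69 = 41.72/12.69 = 3.287 mg/L.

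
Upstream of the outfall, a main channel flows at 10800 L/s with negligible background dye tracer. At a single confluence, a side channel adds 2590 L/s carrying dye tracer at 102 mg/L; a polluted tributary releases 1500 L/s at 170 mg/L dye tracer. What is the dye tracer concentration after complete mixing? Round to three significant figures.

Mass balance: C = (10800·0 + 2590·102.0 + 1500·170.0) / 14890 = 519200/14890 = 34.87 mg/L.

34.9 mg/L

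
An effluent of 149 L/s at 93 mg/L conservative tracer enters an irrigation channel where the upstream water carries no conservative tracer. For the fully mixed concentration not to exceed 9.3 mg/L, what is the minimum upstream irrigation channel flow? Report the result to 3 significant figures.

1340 L/s

Set C_mix = 9.3: (Q·0 + 149.0·93.00) / (Q + 149.0) = 9.3
→ Q = 149.0·(93.00 − 9.3)/(9.3 − 0) = 1341 L/s.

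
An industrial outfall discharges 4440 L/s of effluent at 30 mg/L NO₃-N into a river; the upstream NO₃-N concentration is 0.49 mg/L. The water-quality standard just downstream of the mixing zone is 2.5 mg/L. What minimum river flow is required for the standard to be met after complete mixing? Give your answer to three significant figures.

Set C_mix = 2.5: (Q·0.4900 + 4440·30.00) / (Q + 4440) = 2.5
→ Q = 4440·(30.00 − 2.5)/(2.5 − 0.4900) = 60750 L/s.

60700 L/s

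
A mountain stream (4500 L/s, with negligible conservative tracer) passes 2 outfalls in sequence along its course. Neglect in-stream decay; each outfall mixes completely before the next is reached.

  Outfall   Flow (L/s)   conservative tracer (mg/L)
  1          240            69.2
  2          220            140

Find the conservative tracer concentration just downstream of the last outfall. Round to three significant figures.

After outfall 1: Q = 4500 + 240.0 = 4740 L/s; C = (4500·0 + 240.0·69.20)/4740 = 3.504 mg/L.
After outfall 2: Q = 4740 + 220.0 = 4960 L/s; C = (4740·3.504 + 220.0·140.0)/4960 = 9.558 mg/L.

9.56 mg/L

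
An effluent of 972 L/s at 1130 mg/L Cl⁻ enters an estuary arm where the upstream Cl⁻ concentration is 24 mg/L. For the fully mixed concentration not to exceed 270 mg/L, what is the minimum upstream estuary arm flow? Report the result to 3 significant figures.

Set C_mix = 270: (Q·24.00 + 972.0·1130) / (Q + 972.0) = 270
→ Q = 972.0·(1130 − 270)/(270 − 24.00) = 3398 L/s.

3400 L/s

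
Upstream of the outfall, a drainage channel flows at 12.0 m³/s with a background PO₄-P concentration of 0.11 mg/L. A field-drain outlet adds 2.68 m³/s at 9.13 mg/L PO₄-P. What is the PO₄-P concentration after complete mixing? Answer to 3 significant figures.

1.76 mg/L

Mixed concentration C = ΣQC/ΣQ = (12.00·0.1100 + 2.680·9.130) / 14.68 = 25.79/14.68 = 1.757 mg/L.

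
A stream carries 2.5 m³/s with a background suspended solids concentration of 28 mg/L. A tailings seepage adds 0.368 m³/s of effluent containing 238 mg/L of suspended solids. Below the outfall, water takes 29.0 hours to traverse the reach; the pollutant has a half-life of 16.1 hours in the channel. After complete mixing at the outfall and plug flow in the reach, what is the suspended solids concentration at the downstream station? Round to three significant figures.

After mixing, C = (2.500·28.00 + 0.3680·238.0) / 2.868 = 157.6/2.868 = 54.95 mg/L.
Half-life 16.1 h → k = ln 2 / 16.1 = 0.04305 h⁻¹ = 1.033 d⁻¹.
After decay, C = 54.95 × e^(−kt) = 54.95 × 0.2869 = 15.77 mg/L.

15.8 mg/L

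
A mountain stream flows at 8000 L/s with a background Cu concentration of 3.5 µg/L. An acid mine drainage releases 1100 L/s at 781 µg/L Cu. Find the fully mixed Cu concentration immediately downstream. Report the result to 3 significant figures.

Flow-weighted average: C = (8000·3.500 + 1100·781.0) / 9100 = 887100/9100 = 97.48 µg/L.

97.5 µg/L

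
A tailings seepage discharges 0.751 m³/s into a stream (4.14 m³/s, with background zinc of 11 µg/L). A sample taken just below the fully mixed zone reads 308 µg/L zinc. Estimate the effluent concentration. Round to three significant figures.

1950 µg/L

Mass balance: 4.140·11.00 + 0.7510·Cₑ = 4.891·308.0
→ Cₑ = (4.891·308.0 − 4.140·11.00) / 0.7510 = 1945 µg/L.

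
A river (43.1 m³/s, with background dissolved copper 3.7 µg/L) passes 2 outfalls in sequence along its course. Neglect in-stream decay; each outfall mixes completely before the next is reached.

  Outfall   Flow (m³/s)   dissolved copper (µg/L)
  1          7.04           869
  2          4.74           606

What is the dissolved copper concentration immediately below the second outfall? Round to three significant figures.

167 µg/L

Below outfall 1: Q → 50.14 m³/s, C = (43.10·3.700 + 7.040·869.0)/50.14 = 125.2 µg/L.
Below outfall 2: Q → 54.88 m³/s, C = (50.14·125.2 + 4.740·606.0)/54.88 = 166.7 µg/L.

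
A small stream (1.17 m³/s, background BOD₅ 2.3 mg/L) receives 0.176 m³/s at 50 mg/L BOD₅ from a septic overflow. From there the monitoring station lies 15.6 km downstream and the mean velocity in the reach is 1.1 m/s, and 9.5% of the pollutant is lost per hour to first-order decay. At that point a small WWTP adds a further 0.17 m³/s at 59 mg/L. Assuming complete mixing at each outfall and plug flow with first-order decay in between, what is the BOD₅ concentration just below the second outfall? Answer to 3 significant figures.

Mixed concentration C = ΣQC/ΣQ = (1.170·2.300 + 0.1760·50.00) / 1.346 = 11.49/1.346 = 8.537 mg/L; combined flow 1.346 m³/s.
Travel time t = 15.6·1000 / 1.1 = 14180 s = 3.939 h.
9.5%/h lost → k = −ln(1 − 0.095) = 0.09982 h⁻¹.
After decay, C = 8.537 × e^(−kt) = 8.537 × 0.6749 = 5.761 mg/L.
Second outfall: C = (1.346·5.761 + 0.1700·59.00)/1.516 = 11.73 mg/L.

11.7 mg/L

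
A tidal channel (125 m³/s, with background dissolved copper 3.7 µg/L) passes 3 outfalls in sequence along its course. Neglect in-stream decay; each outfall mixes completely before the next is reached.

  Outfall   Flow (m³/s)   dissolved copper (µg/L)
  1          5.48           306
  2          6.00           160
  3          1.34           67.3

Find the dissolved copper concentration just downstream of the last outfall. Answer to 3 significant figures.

23.1 µg/L

Below outfall 1: Q → 130.5 m³/s, C = (125.0·3.700 + 5.480·306.0)/130.5 = 16.40 µg/L.
Below outfall 2: Q → 136.5 m³/s, C = (130.5·16.40 + 6.000·160.0)/136.5 = 22.71 µg/L.
Below outfall 3: Q → 137.8 m³/s, C = (136.5·22.71 + 1.340·67.30)/137.8 = 23.14 µg/L.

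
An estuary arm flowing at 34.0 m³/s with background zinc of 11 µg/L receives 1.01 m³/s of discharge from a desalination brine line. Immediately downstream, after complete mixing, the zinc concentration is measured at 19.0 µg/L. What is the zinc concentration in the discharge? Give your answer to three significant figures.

Mass balance: 34.00·11.00 + 1.010·Cₑ = 35.01·19.00
→ Cₑ = (35.01·19.00 − 34.00·11.00) / 1.010 = 288.3 µg/L.

288 µg/L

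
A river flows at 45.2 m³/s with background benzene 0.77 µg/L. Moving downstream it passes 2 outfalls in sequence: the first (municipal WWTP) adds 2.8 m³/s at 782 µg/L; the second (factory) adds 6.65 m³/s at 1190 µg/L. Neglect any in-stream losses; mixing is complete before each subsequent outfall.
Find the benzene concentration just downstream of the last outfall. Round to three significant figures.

186 µg/L

Below outfall 1: Q → 48.00 m³/s, C = (45.20·0.7700 + 2.800·782.0)/48.00 = 46.34 µg/L.
Below outfall 2: Q → 54.65 m³/s, C = (48.00·46.34 + 6.650·1190)/54.65 = 185.5 µg/L.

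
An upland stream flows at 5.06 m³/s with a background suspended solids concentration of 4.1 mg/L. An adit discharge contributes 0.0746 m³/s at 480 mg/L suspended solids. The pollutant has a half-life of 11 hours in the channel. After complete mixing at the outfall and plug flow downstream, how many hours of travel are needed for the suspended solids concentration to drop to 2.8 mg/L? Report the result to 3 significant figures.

Mixed concentration C = ΣQC/ΣQ = (5.060·4.100 + 0.07460·480.0) / 5.135 = 56.55/5.135 = 11.01 mg/L.
Half-life 11 h → k = ln 2 / 11 = 0.06301 h⁻¹ = 1.512 d⁻¹.
11.01·exp(−k·t) = 2.8 → t = ln(11.01/2.8)/k = 78240 s = 21.73 h.

21.7 h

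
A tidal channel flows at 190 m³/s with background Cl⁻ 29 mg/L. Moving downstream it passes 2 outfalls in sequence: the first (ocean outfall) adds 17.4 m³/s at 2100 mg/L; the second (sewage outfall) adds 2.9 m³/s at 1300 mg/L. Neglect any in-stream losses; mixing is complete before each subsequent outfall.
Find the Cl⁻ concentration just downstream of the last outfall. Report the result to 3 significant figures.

218 mg/L

After outfall 1: Q = 190.0 + 17.40 = 207.4 m³/s; C = (190.0·29.00 + 17.40·2100)/207.4 = 202.7 mg/L.
After outfall 2: Q = 207.4 + 2.900 = 210.3 m³/s; C = (207.4·202.7 + 2.900·1300)/210.3 = 217.9 mg/L.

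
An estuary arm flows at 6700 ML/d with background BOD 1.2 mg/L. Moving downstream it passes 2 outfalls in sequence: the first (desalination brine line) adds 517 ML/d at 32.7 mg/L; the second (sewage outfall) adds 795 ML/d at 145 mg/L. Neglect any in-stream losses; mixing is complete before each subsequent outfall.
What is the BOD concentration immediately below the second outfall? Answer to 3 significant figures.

17.5 mg/L

Below outfall 1: Q → 7217 ML/d, C = (6700·1.200 + 517.0·32.70)/7217 = 3.457 mg/L.
Below outfall 2: Q → 8012 ML/d, C = (7217·3.457 + 795.0·145.0)/8012 = 17.50 mg/L.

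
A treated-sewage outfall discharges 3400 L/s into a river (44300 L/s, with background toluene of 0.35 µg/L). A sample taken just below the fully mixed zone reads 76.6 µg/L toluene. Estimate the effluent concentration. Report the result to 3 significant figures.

Mass balance: 44300·0.3500 + 3400·Cₑ = 47700·76.60
→ Cₑ = (47700·76.60 − 44300·0.3500) / 3400 = 1070 µg/L.

1070 µg/L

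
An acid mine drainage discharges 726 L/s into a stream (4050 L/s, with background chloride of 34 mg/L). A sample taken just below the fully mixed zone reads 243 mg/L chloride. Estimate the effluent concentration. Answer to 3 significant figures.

Mass balance: 4050·34.00 + 726.0·Cₑ = 4776·243.0
→ Cₑ = (4776·243.0 − 4050·34.00) / 726.0 = 1409 mg/L.

1410 mg/L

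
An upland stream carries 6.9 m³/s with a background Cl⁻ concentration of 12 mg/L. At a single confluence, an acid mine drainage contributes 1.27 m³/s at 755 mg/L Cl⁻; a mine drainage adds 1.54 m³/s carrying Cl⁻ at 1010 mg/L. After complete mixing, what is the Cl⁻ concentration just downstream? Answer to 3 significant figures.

267 mg/L

Mixed concentration C = ΣQC/ΣQ = (6.900·12.00 + 1.270·755.0 + 1.540·1010) / 9.710 = 2597/9.710 = 267.5 mg/L.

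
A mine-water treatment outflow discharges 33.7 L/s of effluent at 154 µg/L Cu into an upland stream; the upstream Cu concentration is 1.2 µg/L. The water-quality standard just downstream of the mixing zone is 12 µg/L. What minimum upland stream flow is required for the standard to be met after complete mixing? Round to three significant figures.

Set C_mix = 12: (Q·1.200 + 33.70·154.0) / (Q + 33.70) = 12
→ Q = 33.70·(154.0 − 12)/(12 − 1.200) = 443.1 L/s.

443 L/s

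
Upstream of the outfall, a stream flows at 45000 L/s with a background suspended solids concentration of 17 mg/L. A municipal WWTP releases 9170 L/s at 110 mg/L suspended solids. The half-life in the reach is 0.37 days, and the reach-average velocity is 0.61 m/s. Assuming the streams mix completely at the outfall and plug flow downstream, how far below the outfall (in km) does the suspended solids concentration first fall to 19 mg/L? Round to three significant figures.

Mixed concentration C = ΣQC/ΣQ = (45000·17.00 + 9170·110.0) / 54170 = 1774000/54170 = 32.74 mg/L.
Half-life 0.37 d → k = ln 2 / 0.37 = 1.873 d⁻¹.
Set 32.74·exp(−k·t) = 19 → t = ln(32.74/19)/k = 25100 s = 6.973 h.
Distance = v·t = 0.61·25100 = 15310 m = 15.31 km.

15.3 km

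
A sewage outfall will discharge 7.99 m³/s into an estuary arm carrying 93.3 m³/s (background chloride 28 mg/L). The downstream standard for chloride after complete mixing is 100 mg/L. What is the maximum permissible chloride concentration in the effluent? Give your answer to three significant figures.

At the limit, (Qr·Cr + Qe·Cₑ)/(Qr + Qe) = 100:
Cₑ = (101.3·100 − 93.30·28.00) / 7.990 = 940.8 mg/L.

941 mg/L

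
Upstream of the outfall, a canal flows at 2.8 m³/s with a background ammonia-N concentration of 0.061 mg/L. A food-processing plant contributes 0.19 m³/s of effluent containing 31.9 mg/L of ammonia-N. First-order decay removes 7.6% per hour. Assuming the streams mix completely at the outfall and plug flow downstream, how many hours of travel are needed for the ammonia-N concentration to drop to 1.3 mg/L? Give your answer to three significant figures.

5.97 h

Mass balance: C = (2.800·0.06100 + 0.1900·31.90) / 2.990 = 6.232/2.990 = 2.084 mg/L.
7.6%/h lost → k = −ln(1 − 0.076) = 0.07904 h⁻¹.
2.084·exp(−k·t) = 1.3 → t = ln(2.084/1.3)/k = 21500 s = 5.972 h.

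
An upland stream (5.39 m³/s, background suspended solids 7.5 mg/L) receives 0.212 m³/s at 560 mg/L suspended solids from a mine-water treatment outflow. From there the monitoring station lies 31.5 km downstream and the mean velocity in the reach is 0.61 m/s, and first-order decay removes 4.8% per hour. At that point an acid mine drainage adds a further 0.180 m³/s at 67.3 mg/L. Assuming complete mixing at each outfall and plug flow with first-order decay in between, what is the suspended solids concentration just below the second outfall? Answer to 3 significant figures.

After mixing, C = (5.390·7.500 + 0.2120·560.0) / 5.602 = 159.1/5.602 = 28.41 mg/L; combined flow 5.602 m³/s.
Travel time t = 31.5·1000 / 0.61 = 51640 s = 14.34 h.
4.8%/h lost → k = −ln(1 − 0.048) = 0.04919 h⁻¹.
After decay, C = 28.41 × e^(−kt) = 28.41 × 0.4938 = 14.03 mg/L.
Second outfall: C = (5.602·14.03 + 0.1800·67.30)/5.782 = 15.69 mg/L.

15.7 mg/L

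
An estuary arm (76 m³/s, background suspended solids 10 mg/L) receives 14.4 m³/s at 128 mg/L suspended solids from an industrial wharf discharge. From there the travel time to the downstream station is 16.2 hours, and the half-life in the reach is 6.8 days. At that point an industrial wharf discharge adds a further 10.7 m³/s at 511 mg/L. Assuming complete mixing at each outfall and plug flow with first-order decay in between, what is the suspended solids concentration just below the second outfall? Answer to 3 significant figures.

Mixed concentration C = ΣQC/ΣQ = (76.00·10.00 + 14.40·128.0) / 90.40 = 2603/90.40 = 28.80 mg/L; combined flow 90.40 m³/s.
Half-life 6.8 d → k = ln 2 / 6.8 = 0.1019 d⁻¹.
After decay, C = 28.80 × e^(−kt) = 28.80 × 0.9335 = 26.88 mg/L.
Second outfall: C = (90.40·26.88 + 10.70·511.0)/101.1 = 78.12 mg/L.

78.1 mg/L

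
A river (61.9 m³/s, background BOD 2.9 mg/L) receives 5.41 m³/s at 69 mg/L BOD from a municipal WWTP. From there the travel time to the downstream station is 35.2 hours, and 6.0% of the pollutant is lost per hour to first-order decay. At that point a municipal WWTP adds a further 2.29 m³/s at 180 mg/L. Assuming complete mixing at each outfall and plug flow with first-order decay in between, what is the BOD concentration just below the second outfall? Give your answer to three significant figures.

Mass balance: C = (61.90·2.900 + 5.410·69.00) / 67.31 = 552.8/67.31 = 8.213 mg/L; combined flow 67.31 m³/s.
6.0%/h lost → k = −ln(1 − 0.06) = 0.06188 h⁻¹.
Decay over the reach: 8.213·exp(−kt) = 8.213·0.1133 = 0.9302 mg/L.
At the second outfall, C = (67.31·0.9302 + 2.290·180.0) / (67.31 + 2.290) = 6.822 mg/L.

6.82 mg/L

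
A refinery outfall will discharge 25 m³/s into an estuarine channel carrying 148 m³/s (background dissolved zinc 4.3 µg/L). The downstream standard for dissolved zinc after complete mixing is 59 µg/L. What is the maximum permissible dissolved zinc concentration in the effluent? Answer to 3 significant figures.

383 µg/L

At the limit, (Qr·Cr + Qe·Cₑ)/(Qr + Qe) = 59:
Cₑ = (173.0·59 − 148.0·4.300) / 25.00 = 382.8 µg/L.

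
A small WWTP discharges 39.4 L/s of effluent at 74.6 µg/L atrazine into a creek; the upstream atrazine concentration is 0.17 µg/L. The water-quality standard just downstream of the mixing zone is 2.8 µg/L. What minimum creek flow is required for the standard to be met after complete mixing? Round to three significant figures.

1080 L/s

Set C_mix = 2.8: (Q·0.1700 + 39.40·74.60) / (Q + 39.40) = 2.8
→ Q = 39.40·(74.60 − 2.8)/(2.8 − 0.1700) = 1076 L/s.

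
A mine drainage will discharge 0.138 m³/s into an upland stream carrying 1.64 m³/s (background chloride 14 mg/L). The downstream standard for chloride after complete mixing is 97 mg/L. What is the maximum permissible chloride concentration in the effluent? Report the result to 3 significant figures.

At the limit, (Qr·Cr + Qe·Cₑ)/(Qr + Qe) = 97:
Cₑ = (1.778·97 − 1.640·14.00) / 0.1380 = 1083 mg/L.

1080 mg/L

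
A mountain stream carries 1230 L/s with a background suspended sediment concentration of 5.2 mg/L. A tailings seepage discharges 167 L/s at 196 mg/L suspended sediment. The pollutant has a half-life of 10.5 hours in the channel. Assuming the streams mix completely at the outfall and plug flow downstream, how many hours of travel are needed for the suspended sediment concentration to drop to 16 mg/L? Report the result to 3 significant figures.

After mixing, C = (1230·5.200 + 167.0·196.0) / 1397 = 39130/1397 = 28.01 mg/L.
Half-life 10.5 h → k = ln 2 / 10.5 = 0.06601 h⁻¹ = 1.584 d⁻¹.
28.01·exp(−k·t) = 16 → t = ln(28.01/16)/k = 30530 s = 8.482 h.

8.48 h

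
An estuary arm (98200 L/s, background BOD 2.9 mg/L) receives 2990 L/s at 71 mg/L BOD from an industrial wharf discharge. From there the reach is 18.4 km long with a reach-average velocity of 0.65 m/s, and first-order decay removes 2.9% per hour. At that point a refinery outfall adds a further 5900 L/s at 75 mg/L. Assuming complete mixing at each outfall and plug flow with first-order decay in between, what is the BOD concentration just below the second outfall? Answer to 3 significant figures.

7.81 mg/L

After mixing, C = (98200·2.900 + 2990·71.00) / 101200 = 497100/101200 = 4.912 mg/L; combined flow 101200 L/s.
Travel time t = 18.4·1000 / 0.65 = 28310 s = 7.863 h.
2.9%/h lost → k = −ln(1 − 0.029) = 0.02943 h⁻¹.
After decay, C = 4.912 × e^(−kt) = 4.912 × 0.7934 = 3.897 mg/L.
At the second outfall, C = (101200·3.897 + 5900·75.00) / (101200 + 5900) = 7.815 mg/L.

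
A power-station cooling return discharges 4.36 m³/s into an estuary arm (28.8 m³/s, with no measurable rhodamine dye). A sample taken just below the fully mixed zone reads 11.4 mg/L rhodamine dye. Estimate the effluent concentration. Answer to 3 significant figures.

86.7 mg/L

Mass balance: 28.80·0 + 4.360·Cₑ = 33.16·11.40
→ Cₑ = (33.16·11.40 − 28.80·0) / 4.360 = 86.70 mg/L.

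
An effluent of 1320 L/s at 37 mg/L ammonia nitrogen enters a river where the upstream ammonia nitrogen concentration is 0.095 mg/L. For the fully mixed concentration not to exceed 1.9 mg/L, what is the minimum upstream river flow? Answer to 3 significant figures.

Set C_mix = 1.9: (Q·0.09500 + 1320·37.00) / (Q + 1320) = 1.9
→ Q = 1320·(37.00 − 1.9)/(1.9 − 0.09500) = 25670 L/s.

25700 L/s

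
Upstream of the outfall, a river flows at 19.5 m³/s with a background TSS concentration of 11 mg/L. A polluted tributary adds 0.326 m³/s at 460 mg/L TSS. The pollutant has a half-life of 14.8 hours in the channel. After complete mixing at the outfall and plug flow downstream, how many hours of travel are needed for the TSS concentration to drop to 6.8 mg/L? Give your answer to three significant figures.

Mass balance: C = (19.50·11.00 + 0.3260·460.0) / 19.83 = 364.5/19.83 = 18.38 mg/L.
Half-life 14.8 h → k = ln 2 / 14.8 = 0.04683 h⁻¹ = 1.124 d⁻¹.
18.38·exp(−k·t) = 6.8 → t = ln(18.38/6.8)/k = 76440 s = 21.23 h.

21.2 h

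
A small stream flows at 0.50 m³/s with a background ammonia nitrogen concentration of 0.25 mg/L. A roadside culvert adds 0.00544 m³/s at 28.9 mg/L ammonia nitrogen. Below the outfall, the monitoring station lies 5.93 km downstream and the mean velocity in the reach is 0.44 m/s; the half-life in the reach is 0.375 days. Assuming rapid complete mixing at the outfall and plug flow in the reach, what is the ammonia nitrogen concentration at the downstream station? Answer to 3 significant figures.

Conservation of mass: C = (0.5000·0.2500 + 0.005440·28.90) / 0.5054 = 0.2822/0.5054 = 0.5584 mg/L.
Travel time t = 5.93·1000 / 0.44 = 13480 s = 3.744 h.
Half-life 0.375 d → k = ln 2 / 0.375 = 1.848 d⁻¹.
After decay, C = 0.5584 × e^(−kt) = 0.5584 × 0.7495 = 0.4185 mg/L.

0.418 mg/L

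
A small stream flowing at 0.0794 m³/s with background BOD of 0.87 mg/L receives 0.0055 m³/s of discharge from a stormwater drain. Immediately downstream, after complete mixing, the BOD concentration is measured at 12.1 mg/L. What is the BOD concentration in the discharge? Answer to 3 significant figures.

Mass balance: 0.07940·0.8700 + 0.005500·Cₑ = 0.08490·12.10
→ Cₑ = (0.08490·12.10 − 0.07940·0.8700) / 0.005500 = 174.2 mg/L.

174 mg/L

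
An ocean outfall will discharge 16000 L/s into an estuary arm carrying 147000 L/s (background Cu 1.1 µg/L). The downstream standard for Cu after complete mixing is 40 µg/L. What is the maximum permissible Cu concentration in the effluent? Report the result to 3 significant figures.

397 µg/L

At the limit, (Qr·Cr + Qe·Cₑ)/(Qr + Qe) = 40:
Cₑ = (163000·40 − 147000·1.100) / 16000 = 397.4 µg/L.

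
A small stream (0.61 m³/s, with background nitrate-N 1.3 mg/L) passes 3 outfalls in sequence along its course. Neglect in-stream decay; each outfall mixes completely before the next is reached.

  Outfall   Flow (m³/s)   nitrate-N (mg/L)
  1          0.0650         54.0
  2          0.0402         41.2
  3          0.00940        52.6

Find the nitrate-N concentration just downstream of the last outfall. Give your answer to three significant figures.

8.91 mg/L

Outfall 1: combined Q = 0.6750 m³/s; C = (0.6100·1.300 + 0.06500·54.00)/0.6750 = 6.375 mg/L.
Outfall 2: combined Q = 0.7152 m³/s; C = (0.6750·6.375 + 0.04020·41.20)/0.7152 = 8.332 mg/L.
Outfall 3: combined Q = 0.7246 m³/s; C = (0.7152·8.332 + 0.009400·52.60)/0.7246 = 8.907 mg/L.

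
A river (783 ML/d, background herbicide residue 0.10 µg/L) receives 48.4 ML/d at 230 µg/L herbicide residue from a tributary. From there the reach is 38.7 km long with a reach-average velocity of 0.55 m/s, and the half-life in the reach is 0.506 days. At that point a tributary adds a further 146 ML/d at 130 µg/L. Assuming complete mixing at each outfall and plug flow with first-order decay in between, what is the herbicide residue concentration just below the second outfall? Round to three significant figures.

Conservation of mass: C = (783.0·0.1000 + 48.40·230.0) / 831.4 = 11210/831.4 = 13.48 µg/L; combined flow 831.4 ML/d.
Travel time t = 38.7·1000 / 0.55 = 70360 s = 19.55 h.
Half-life 0.506 d → k = ln 2 / 0.506 = 1.370 d⁻¹.
Applying C = C₀e^(−kt): 13.48 × 0.3277 = 4.419 µg/L.
At the second outfall, C = (831.4·4.419 + 146.0·130.0) / (831.4 + 146.0) = 23.18 µg/L.

23.2 µg/L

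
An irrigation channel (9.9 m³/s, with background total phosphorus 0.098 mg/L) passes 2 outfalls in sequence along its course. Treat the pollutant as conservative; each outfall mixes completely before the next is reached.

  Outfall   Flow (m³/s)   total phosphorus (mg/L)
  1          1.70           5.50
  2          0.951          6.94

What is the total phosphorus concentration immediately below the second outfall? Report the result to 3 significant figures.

Below outfall 1: Q → 11.60 m³/s, C = (9.900·0.09800 + 1.700·5.500)/11.60 = 0.8897 mg/L.
Below outfall 2: Q → 12.55 m³/s, C = (11.60·0.8897 + 0.9510·6.940)/12.55 = 1.348 mg/L.

1.35 mg/L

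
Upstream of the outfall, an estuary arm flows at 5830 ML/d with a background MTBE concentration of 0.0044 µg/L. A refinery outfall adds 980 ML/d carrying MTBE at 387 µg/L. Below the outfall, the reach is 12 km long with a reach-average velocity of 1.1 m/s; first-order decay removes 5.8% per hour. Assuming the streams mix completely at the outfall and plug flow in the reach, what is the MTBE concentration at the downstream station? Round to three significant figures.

46.5 µg/L

Conservation of mass: C = (5830·0.004400 + 980.0·387.0) / 6810 = 379300/6810 = 55.70 µg/L.
Travel time t = 12·1000 / 1.1 = 10910 s = 3.030 h.
5.8%/h lost → k = −ln(1 − 0.058) = 0.05975 h⁻¹.
Applying C = C₀e^(−kt): 55.70 × 0.8344 = 46.47 µg/L.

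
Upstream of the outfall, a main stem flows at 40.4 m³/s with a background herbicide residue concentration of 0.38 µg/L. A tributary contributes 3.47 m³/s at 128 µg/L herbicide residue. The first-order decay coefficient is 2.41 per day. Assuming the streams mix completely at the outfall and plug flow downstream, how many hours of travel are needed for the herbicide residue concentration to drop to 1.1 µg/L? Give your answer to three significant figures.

Mixed concentration C = ΣQC/ΣQ = (40.40·0.3800 + 3.470·128.0) / 43.87 = 459.5/43.87 = 10.47 µg/L.
10.47·exp(−k·t) = 1.1 → t = ln(10.47/1.1)/k = 80790 s = 22.44 h.

22.4 h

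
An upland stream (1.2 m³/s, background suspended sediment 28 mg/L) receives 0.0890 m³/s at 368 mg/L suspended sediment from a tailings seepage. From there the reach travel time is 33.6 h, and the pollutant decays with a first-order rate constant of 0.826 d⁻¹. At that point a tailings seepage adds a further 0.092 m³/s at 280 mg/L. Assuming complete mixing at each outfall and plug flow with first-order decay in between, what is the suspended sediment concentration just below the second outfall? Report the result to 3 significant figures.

33.8 mg/L

Conservation of mass: C = (1.200·28.00 + 0.08900·368.0) / 1.289 = 66.35/1.289 = 51.48 mg/L; combined flow 1.289 m³/s.
Decay over the reach: 51.48·exp(−kt) = 51.48·0.3146 = 16.20 mg/L.
Second outfall: C = (1.289·16.20 + 0.09200·280.0)/1.381 = 33.77 mg/L.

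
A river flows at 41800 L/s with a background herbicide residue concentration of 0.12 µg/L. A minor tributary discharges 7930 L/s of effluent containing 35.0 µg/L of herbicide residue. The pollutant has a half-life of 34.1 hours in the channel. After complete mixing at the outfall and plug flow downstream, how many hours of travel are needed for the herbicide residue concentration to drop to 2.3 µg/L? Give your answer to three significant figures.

Mixed concentration C = ΣQC/ΣQ = (41800·0.1200 + 7930·35.00) / 49730 = 282600/49730 = 5.682 µg/L.
Half-life 34.1 h → k = ln 2 / 34.1 = 0.02033 h⁻¹ = 0.4878 d⁻¹.
5.682·exp(−k·t) = 2.3 → t = ln(5.682/2.3)/k = 160200 s = 44.49 h.

44.5 h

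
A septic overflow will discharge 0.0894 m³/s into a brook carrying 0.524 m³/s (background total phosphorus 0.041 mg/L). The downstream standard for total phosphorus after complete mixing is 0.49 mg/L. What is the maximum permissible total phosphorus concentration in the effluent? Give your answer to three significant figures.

3.12 mg/L

At the limit, (Qr·Cr + Qe·Cₑ)/(Qr + Qe) = 0.49:
Cₑ = (0.6134·0.49 − 0.5240·0.04100) / 0.08940 = 3.122 mg/L.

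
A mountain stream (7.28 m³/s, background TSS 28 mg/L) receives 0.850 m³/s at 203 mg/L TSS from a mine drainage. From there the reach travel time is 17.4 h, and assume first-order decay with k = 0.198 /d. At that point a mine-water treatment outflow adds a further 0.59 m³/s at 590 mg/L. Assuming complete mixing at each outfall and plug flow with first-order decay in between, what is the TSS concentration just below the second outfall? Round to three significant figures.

77.3 mg/L

Flow-weighted average: C = (7.280·28.00 + 0.8500·203.0) / 8.130 = 376.4/8.130 = 46.30 mg/L; combined flow 8.130 m³/s.
Decay over the reach: 46.30·exp(−kt) = 46.30·0.8663 = 40.11 mg/L.
Second outfall: C = (8.130·40.11 + 0.5900·590.0)/8.720 = 77.31 mg/L.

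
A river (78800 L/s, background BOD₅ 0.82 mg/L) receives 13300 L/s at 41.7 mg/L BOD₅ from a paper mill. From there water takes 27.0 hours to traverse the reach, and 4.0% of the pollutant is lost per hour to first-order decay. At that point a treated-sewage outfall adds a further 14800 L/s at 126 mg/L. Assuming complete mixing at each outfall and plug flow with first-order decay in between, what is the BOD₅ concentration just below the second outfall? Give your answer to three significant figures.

After mixing, C = (78800·0.8200 + 13300·41.70) / 92100 = 619200/92100 = 6.723 mg/L; combined flow 92100 L/s.
4.0%/h lost → k = −ln(1 − 0.04) = 0.04082 h⁻¹.
Decay over the reach: 6.723·exp(−kt) = 6.723·0.3321 = 2.233 mg/L.
Second outfall: C = (92100·2.233 + 14800·126.0)/106900 = 19.37 mg/L.

19.4 mg/L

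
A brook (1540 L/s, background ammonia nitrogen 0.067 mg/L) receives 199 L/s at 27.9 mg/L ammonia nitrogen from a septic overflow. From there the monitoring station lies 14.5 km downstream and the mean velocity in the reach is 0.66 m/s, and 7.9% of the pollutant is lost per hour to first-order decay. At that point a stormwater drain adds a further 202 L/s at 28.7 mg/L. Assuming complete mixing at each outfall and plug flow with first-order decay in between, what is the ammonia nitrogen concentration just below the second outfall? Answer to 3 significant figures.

Mass balance: C = (1540·0.06700 + 199.0·27.90) / 1739 = 5655/1739 = 3.252 mg/L; combined flow 1739 L/s.
Travel time t = 14.5·1000 / 0.66 = 21970 s = 6.103 h.
7.9%/h lost → k = −ln(1 − 0.079) = 0.08230 h⁻¹.
Decay over the reach: 3.252·exp(−kt) = 3.252·0.6052 = 1.968 mg/L.
At the second outfall, C = (1739·1.968 + 202.0·28.70) / (1739 + 202.0) = 4.750 mg/L.

4.75 mg/L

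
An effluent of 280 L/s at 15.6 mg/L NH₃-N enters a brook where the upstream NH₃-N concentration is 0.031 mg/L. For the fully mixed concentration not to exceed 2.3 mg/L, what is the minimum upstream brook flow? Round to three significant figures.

Set C_mix = 2.3: (Q·0.03100 + 280.0·15.60) / (Q + 280.0) = 2.3
→ Q = 280.0·(15.60 − 2.3)/(2.3 − 0.03100) = 1641 L/s.

1640 L/s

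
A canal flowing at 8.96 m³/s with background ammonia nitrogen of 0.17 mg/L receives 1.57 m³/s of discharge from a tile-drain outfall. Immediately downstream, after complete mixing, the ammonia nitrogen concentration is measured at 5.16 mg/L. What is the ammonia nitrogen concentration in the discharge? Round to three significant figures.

33.6 mg/L

Mass balance: 8.960·0.1700 + 1.570·Cₑ = 10.53·5.160
→ Cₑ = (10.53·5.160 − 8.960·0.1700) / 1.570 = 33.64 mg/L.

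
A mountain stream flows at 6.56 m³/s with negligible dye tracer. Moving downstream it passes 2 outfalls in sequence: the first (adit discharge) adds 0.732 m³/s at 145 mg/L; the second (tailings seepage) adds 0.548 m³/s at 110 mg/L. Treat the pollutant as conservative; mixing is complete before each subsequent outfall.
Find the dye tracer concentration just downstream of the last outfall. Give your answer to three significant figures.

21.2 mg/L

After outfall 1: Q = 6.560 + 0.7320 = 7.292 m³/s; C = (6.560·0 + 0.7320·145.0)/7.292 = 14.56 mg/L.
After outfall 2: Q = 7.292 + 0.5480 = 7.840 m³/s; C = (7.292·14.56 + 0.5480·110.0)/7.840 = 21.23 mg/L.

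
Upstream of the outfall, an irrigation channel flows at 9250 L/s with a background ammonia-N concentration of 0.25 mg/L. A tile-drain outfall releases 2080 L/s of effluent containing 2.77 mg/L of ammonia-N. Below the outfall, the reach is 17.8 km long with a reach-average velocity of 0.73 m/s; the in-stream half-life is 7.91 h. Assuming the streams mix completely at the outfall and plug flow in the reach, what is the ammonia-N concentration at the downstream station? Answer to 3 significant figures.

Mixed concentration C = ΣQC/ΣQ = (9250·0.2500 + 2080·2.770) / 11330 = 8074/11330 = 0.7126 mg/L.
Travel time t = 17.8·1000 / 0.73 = 24380 s = 6.773 h.
Half-life 7.91 h → k = ln 2 / 7.91 = 0.08763 h⁻¹ = 2.103 d⁻¹.
First-order decay: C = 0.7126·exp(−k·t) = 0.7126·0.5524 = 0.3936 mg/L.

0.394 mg/L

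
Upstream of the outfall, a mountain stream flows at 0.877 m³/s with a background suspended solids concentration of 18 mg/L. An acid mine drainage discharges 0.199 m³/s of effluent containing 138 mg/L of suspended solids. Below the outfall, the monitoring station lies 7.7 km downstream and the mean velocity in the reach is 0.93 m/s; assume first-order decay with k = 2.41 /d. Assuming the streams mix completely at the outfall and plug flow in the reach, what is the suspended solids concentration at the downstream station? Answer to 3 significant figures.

31.9 mg/L

Mixed concentration C = ΣQC/ΣQ = (0.8770·18.00 + 0.1990·138.0) / 1.076 = 43.25/1.076 = 40.19 mg/L.
Travel time t = 7.7·1000 / 0.93 = 8280 s = 2.300 h.
Decay over the reach: 40.19·exp(−kt) = 40.19·0.7938 = 31.90 mg/L.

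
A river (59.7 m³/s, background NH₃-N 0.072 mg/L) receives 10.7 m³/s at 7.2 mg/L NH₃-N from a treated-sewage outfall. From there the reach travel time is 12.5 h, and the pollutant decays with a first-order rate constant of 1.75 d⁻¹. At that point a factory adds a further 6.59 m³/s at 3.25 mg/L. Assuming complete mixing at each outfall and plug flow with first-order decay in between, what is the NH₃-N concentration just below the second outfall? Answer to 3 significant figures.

0.703 mg/L

Conservation of mass: C = (59.70·0.07200 + 10.70·7.200) / 70.40 = 81.34/70.40 = 1.155 mg/L; combined flow 70.40 m³/s.
After decay, C = 1.155 × e^(−kt) = 1.155 × 0.4019 = 0.4644 mg/L.
Second outfall: C = (70.40·0.4644 + 6.590·3.250)/76.99 = 0.7028 mg/L.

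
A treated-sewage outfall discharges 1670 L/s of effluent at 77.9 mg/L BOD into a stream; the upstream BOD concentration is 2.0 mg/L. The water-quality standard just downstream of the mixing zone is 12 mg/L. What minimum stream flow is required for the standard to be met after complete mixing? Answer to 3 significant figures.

11000 L/s

Set C_mix = 12: (Q·2.000 + 1670·77.90) / (Q + 1670) = 12
→ Q = 1670·(77.90 − 12)/(12 − 2.000) = 11010 L/s.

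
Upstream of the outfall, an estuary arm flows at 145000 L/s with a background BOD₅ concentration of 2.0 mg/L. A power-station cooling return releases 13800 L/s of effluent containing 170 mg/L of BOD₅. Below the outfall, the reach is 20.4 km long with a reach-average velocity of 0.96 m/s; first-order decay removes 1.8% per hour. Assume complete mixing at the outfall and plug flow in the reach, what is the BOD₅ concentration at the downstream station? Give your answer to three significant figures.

Mixed concentration C = ΣQC/ΣQ = (145000·2.000 + 13800·170.0) / 158800 = 2636000/158800 = 16.60 mg/L.
Travel time t = 20.4·1000 / 0.96 = 21250 s = 5.903 h.
1.8%/h lost → k = −ln(1 − 0.018) = 0.01816 h⁻¹.
Decay over the reach: 16.60·exp(−kt) = 16.60·0.8983 = 14.91 mg/L.

14.9 mg/L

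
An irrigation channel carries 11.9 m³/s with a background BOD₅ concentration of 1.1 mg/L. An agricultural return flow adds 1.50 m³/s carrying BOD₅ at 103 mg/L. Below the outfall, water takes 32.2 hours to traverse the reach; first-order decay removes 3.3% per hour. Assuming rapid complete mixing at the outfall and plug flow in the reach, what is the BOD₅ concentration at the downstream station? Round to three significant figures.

4.24 mg/L

Flow-weighted average: C = (11.90·1.100 + 1.500·103.0) / 13.40 = 167.6/13.40 = 12.51 mg/L.
3.3%/h lost → k = −ln(1 − 0.033) = 0.03356 h⁻¹.
First-order decay: C = 12.51·exp(−k·t) = 12.51·0.3394 = 4.245 mg/L.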